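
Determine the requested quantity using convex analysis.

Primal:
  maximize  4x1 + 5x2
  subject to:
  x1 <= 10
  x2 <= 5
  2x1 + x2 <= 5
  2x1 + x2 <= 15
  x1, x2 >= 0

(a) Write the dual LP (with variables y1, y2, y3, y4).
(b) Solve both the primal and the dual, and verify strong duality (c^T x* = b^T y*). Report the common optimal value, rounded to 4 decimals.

The standard primal-dual pair for 'max c^T x s.t. A x <= b, x >= 0' is:
  Dual:  min b^T y  s.t.  A^T y >= c,  y >= 0.

So the dual LP is:
  minimize  10y1 + 5y2 + 5y3 + 15y4
  subject to:
    y1 + 2y3 + 2y4 >= 4
    y2 + y3 + y4 >= 5
    y1, y2, y3, y4 >= 0

Solving the primal: x* = (0, 5).
  primal value c^T x* = 25.
Solving the dual: y* = (0, 3, 2, 0).
  dual value b^T y* = 25.
Strong duality: c^T x* = b^T y*. Confirmed.

25


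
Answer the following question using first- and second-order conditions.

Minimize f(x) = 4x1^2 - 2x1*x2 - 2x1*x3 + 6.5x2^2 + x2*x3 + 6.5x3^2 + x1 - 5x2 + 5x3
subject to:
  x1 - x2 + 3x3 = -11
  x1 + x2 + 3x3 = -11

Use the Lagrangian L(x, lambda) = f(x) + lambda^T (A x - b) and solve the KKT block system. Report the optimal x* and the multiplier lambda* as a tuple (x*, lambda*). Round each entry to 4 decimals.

Form the Lagrangian:
  L(x, lambda) = (1/2) x^T Q x + c^T x + lambda^T (A x - b)
Stationarity (grad_x L = 0): Q x + c + A^T lambda = 0.
Primal feasibility: A x = b.

This gives the KKT block system:
  [ Q   A^T ] [ x     ]   [-c ]
  [ A    0  ] [ lambda ] = [ b ]

Solving the linear system:
  x*      = (-2.0928, 0, -2.9691)
  lambda* = (3.0103, 6.7938)
  f(x*)   = 45.4536

x* = (-2.0928, 0, -2.9691), lambda* = (3.0103, 6.7938)


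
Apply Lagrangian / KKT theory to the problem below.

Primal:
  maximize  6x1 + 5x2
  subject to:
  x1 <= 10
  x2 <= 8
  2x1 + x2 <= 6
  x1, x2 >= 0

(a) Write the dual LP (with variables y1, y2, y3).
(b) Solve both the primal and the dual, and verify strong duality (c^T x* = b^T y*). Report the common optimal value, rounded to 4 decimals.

The standard primal-dual pair for 'max c^T x s.t. A x <= b, x >= 0' is:
  Dual:  min b^T y  s.t.  A^T y >= c,  y >= 0.

So the dual LP is:
  minimize  10y1 + 8y2 + 6y3
  subject to:
    y1 + 2y3 >= 6
    y2 + y3 >= 5
    y1, y2, y3 >= 0

Solving the primal: x* = (0, 6).
  primal value c^T x* = 30.
Solving the dual: y* = (0, 0, 5).
  dual value b^T y* = 30.
Strong duality: c^T x* = b^T y*. Confirmed.

30


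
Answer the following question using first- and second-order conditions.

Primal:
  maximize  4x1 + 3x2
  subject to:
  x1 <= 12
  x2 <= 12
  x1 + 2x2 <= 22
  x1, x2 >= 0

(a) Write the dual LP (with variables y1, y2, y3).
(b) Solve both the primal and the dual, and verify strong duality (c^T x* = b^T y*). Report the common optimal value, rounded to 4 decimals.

The standard primal-dual pair for 'max c^T x s.t. A x <= b, x >= 0' is:
  Dual:  min b^T y  s.t.  A^T y >= c,  y >= 0.

So the dual LP is:
  minimize  12y1 + 12y2 + 22y3
  subject to:
    y1 + y3 >= 4
    y2 + 2y3 >= 3
    y1, y2, y3 >= 0

Solving the primal: x* = (12, 5).
  primal value c^T x* = 63.
Solving the dual: y* = (2.5, 0, 1.5).
  dual value b^T y* = 63.
Strong duality: c^T x* = b^T y*. Confirmed.

63


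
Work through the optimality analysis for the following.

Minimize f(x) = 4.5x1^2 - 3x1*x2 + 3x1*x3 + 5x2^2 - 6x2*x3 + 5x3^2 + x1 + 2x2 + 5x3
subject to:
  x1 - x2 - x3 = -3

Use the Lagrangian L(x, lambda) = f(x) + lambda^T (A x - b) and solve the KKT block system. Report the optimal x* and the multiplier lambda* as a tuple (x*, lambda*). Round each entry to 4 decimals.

Form the Lagrangian:
  L(x, lambda) = (1/2) x^T Q x + c^T x + lambda^T (A x - b)
Stationarity (grad_x L = 0): Q x + c + A^T lambda = 0.
Primal feasibility: A x = b.

This gives the KKT block system:
  [ Q   A^T ] [ x     ]   [-c ]
  [ A    0  ] [ lambda ] = [ b ]

Solving the linear system:
  x*      = (-1.0063, 0.9019, 1.0918)
  lambda* = (7.4873)
  f(x*)   = 14.3592

x* = (-1.0063, 0.9019, 1.0918), lambda* = (7.4873)


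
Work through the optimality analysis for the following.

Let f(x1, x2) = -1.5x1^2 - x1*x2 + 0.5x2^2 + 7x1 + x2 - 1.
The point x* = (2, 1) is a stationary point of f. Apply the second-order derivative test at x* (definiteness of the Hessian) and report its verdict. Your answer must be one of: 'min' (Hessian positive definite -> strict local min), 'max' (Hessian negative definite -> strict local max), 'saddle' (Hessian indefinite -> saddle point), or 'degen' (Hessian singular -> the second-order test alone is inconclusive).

Compute the Hessian H = grad^2 f:
  H = [[-3, -1], [-1, 1]]
Verify stationarity: grad f(x*) = H x* + g = (0, 0).
Eigenvalues of H: -3.2361, 1.2361.
Eigenvalues have mixed signs, so H is indefinite -> x* is a saddle point.

saddle


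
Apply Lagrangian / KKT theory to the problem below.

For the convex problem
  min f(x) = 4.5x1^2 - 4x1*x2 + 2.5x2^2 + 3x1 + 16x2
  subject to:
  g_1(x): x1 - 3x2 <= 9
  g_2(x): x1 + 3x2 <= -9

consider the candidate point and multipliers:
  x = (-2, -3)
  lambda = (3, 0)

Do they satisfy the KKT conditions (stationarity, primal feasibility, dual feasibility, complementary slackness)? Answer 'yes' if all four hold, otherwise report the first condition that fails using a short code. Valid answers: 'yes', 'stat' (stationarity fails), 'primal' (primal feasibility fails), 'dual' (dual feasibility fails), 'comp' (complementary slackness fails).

Gradient of f: grad f(x) = Q x + c = (-3, 9)
Constraint values g_i(x) = a_i^T x - b_i:
  g_1((-2, -3)) = -2
  g_2((-2, -3)) = -2
Stationarity residual: grad f(x) + sum_i lambda_i a_i = (0, 0)
  -> stationarity OK
Primal feasibility (all g_i <= 0): OK
Dual feasibility (all lambda_i >= 0): OK
Complementary slackness (lambda_i * g_i(x) = 0 for all i): FAILS

Verdict: the first failing condition is complementary_slackness -> comp.

comp


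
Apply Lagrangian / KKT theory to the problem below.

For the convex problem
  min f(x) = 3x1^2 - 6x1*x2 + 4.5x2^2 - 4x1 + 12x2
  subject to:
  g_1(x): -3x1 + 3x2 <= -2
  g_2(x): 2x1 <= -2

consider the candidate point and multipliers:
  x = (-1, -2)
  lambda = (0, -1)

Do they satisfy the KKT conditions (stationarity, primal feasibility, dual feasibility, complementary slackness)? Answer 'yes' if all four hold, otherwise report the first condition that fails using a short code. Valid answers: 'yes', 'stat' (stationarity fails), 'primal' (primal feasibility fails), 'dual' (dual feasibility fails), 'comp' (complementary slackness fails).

Gradient of f: grad f(x) = Q x + c = (2, 0)
Constraint values g_i(x) = a_i^T x - b_i:
  g_1((-1, -2)) = -1
  g_2((-1, -2)) = 0
Stationarity residual: grad f(x) + sum_i lambda_i a_i = (0, 0)
  -> stationarity OK
Primal feasibility (all g_i <= 0): OK
Dual feasibility (all lambda_i >= 0): FAILS
Complementary slackness (lambda_i * g_i(x) = 0 for all i): OK

Verdict: the first failing condition is dual_feasibility -> dual.

dual


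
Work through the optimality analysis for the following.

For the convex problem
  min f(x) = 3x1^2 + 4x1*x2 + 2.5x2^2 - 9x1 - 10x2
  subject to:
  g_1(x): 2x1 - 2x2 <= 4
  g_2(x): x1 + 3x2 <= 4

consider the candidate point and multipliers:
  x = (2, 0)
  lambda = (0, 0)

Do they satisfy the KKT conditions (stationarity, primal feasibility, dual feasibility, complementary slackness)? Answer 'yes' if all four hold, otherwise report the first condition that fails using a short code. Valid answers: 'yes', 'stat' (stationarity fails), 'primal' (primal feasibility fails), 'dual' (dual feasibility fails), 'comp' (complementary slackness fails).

Gradient of f: grad f(x) = Q x + c = (3, -2)
Constraint values g_i(x) = a_i^T x - b_i:
  g_1((2, 0)) = 0
  g_2((2, 0)) = -2
Stationarity residual: grad f(x) + sum_i lambda_i a_i = (3, -2)
  -> stationarity FAILS
Primal feasibility (all g_i <= 0): OK
Dual feasibility (all lambda_i >= 0): OK
Complementary slackness (lambda_i * g_i(x) = 0 for all i): OK

Verdict: the first failing condition is stationarity -> stat.

stat


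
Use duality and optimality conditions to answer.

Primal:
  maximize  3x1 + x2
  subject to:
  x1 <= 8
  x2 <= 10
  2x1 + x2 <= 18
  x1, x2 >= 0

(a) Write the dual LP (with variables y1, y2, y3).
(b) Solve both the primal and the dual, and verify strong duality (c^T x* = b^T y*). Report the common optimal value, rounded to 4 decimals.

The standard primal-dual pair for 'max c^T x s.t. A x <= b, x >= 0' is:
  Dual:  min b^T y  s.t.  A^T y >= c,  y >= 0.

So the dual LP is:
  minimize  8y1 + 10y2 + 18y3
  subject to:
    y1 + 2y3 >= 3
    y2 + y3 >= 1
    y1, y2, y3 >= 0

Solving the primal: x* = (8, 2).
  primal value c^T x* = 26.
Solving the dual: y* = (1, 0, 1).
  dual value b^T y* = 26.
Strong duality: c^T x* = b^T y*. Confirmed.

26


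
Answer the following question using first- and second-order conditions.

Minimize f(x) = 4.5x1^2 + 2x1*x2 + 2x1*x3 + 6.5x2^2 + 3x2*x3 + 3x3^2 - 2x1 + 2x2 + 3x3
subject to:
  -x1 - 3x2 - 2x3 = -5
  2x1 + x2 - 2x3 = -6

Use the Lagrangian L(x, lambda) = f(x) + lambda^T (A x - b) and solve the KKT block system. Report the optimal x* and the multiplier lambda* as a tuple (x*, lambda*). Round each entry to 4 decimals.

Form the Lagrangian:
  L(x, lambda) = (1/2) x^T Q x + c^T x + lambda^T (A x - b)
Stationarity (grad_x L = 0): Q x + c + A^T lambda = 0.
Primal feasibility: A x = b.

This gives the KKT block system:
  [ Q   A^T ] [ x     ]   [-c ]
  [ A    0  ] [ lambda ] = [ b ]

Solving the linear system:
  x*      = (-0.6456, 0.2342, 2.4715)
  lambda* = (4.947, 3.6731)
  f(x*)   = 27.974

x* = (-0.6456, 0.2342, 2.4715), lambda* = (4.947, 3.6731)


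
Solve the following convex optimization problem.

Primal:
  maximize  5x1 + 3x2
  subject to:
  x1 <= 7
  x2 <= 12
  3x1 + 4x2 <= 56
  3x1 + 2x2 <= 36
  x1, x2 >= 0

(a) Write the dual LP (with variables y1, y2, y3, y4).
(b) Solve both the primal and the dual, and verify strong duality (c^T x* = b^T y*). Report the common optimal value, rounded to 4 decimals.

The standard primal-dual pair for 'max c^T x s.t. A x <= b, x >= 0' is:
  Dual:  min b^T y  s.t.  A^T y >= c,  y >= 0.

So the dual LP is:
  minimize  7y1 + 12y2 + 56y3 + 36y4
  subject to:
    y1 + 3y3 + 3y4 >= 5
    y2 + 4y3 + 2y4 >= 3
    y1, y2, y3, y4 >= 0

Solving the primal: x* = (7, 7.5).
  primal value c^T x* = 57.5.
Solving the dual: y* = (0.5, 0, 0, 1.5).
  dual value b^T y* = 57.5.
Strong duality: c^T x* = b^T y*. Confirmed.

57.5


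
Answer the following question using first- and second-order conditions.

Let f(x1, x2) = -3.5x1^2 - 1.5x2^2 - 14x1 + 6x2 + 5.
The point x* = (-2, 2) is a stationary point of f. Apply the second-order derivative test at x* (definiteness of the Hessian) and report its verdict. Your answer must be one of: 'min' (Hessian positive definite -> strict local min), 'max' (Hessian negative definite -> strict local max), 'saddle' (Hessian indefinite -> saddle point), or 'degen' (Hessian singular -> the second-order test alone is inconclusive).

Compute the Hessian H = grad^2 f:
  H = [[-7, 0], [0, -3]]
Verify stationarity: grad f(x*) = H x* + g = (0, 0).
Eigenvalues of H: -7, -3.
Both eigenvalues < 0, so H is negative definite -> x* is a strict local max.

max


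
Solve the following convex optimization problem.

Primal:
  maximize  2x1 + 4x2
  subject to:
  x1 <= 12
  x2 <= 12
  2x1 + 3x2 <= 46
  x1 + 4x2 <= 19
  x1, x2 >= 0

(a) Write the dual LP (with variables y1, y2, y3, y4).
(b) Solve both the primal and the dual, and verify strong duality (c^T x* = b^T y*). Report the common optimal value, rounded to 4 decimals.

The standard primal-dual pair for 'max c^T x s.t. A x <= b, x >= 0' is:
  Dual:  min b^T y  s.t.  A^T y >= c,  y >= 0.

So the dual LP is:
  minimize  12y1 + 12y2 + 46y3 + 19y4
  subject to:
    y1 + 2y3 + y4 >= 2
    y2 + 3y3 + 4y4 >= 4
    y1, y2, y3, y4 >= 0

Solving the primal: x* = (12, 1.75).
  primal value c^T x* = 31.
Solving the dual: y* = (1, 0, 0, 1).
  dual value b^T y* = 31.
Strong duality: c^T x* = b^T y*. Confirmed.

31


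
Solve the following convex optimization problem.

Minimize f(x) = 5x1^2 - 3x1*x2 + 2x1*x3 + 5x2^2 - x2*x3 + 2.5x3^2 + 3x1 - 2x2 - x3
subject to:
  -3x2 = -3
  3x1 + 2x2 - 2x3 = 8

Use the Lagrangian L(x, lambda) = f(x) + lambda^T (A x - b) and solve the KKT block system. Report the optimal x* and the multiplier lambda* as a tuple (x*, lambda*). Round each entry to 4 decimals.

Form the Lagrangian:
  L(x, lambda) = (1/2) x^T Q x + c^T x + lambda^T (A x - b)
Stationarity (grad_x L = 0): Q x + c + A^T lambda = 0.
Primal feasibility: A x = b.

This gives the KKT block system:
  [ Q   A^T ] [ x     ]   [-c ]
  [ A    0  ] [ lambda ] = [ b ]

Solving the linear system:
  x*      = (1.156, 1, -1.2661)
  lambda* = (-0.0734, -3.0092)
  f(x*)   = 13.2936

x* = (1.156, 1, -1.2661), lambda* = (-0.0734, -3.0092)


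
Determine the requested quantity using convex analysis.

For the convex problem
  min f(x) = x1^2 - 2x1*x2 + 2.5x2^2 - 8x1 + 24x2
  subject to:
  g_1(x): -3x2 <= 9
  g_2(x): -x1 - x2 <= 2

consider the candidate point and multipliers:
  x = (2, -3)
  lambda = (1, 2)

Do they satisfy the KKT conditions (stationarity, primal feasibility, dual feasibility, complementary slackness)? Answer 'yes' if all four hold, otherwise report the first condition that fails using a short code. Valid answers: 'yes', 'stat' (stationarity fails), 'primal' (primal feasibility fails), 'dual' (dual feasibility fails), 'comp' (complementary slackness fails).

Gradient of f: grad f(x) = Q x + c = (2, 5)
Constraint values g_i(x) = a_i^T x - b_i:
  g_1((2, -3)) = 0
  g_2((2, -3)) = -1
Stationarity residual: grad f(x) + sum_i lambda_i a_i = (0, 0)
  -> stationarity OK
Primal feasibility (all g_i <= 0): OK
Dual feasibility (all lambda_i >= 0): OK
Complementary slackness (lambda_i * g_i(x) = 0 for all i): FAILS

Verdict: the first failing condition is complementary_slackness -> comp.

comp


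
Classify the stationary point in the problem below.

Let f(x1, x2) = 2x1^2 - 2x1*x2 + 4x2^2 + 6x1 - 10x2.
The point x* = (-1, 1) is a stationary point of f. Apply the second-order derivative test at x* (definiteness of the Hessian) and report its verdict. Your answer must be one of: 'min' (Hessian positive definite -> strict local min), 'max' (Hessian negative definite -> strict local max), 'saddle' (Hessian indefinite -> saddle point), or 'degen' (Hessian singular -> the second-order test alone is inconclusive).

Compute the Hessian H = grad^2 f:
  H = [[4, -2], [-2, 8]]
Verify stationarity: grad f(x*) = H x* + g = (0, 0).
Eigenvalues of H: 3.1716, 8.8284.
Both eigenvalues > 0, so H is positive definite -> x* is a strict local min.

min


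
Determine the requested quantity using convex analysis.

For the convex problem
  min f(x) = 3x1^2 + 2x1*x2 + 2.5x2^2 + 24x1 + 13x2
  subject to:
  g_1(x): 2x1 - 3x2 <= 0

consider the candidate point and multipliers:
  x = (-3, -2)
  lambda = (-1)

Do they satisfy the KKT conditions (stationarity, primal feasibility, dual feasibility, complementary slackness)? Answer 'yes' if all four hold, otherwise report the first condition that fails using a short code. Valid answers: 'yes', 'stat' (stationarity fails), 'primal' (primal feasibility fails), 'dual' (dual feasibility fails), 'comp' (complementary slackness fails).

Gradient of f: grad f(x) = Q x + c = (2, -3)
Constraint values g_i(x) = a_i^T x - b_i:
  g_1((-3, -2)) = 0
Stationarity residual: grad f(x) + sum_i lambda_i a_i = (0, 0)
  -> stationarity OK
Primal feasibility (all g_i <= 0): OK
Dual feasibility (all lambda_i >= 0): FAILS
Complementary slackness (lambda_i * g_i(x) = 0 for all i): OK

Verdict: the first failing condition is dual_feasibility -> dual.

dual


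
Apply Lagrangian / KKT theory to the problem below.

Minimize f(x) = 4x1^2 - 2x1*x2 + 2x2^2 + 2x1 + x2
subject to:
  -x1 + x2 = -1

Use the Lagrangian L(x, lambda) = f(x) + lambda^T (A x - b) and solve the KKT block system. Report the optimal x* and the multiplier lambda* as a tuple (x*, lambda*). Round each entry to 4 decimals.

Form the Lagrangian:
  L(x, lambda) = (1/2) x^T Q x + c^T x + lambda^T (A x - b)
Stationarity (grad_x L = 0): Q x + c + A^T lambda = 0.
Primal feasibility: A x = b.

This gives the KKT block system:
  [ Q   A^T ] [ x     ]   [-c ]
  [ A    0  ] [ lambda ] = [ b ]

Solving the linear system:
  x*      = (-0.125, -1.125)
  lambda* = (3.25)
  f(x*)   = 0.9375

x* = (-0.125, -1.125), lambda* = (3.25)


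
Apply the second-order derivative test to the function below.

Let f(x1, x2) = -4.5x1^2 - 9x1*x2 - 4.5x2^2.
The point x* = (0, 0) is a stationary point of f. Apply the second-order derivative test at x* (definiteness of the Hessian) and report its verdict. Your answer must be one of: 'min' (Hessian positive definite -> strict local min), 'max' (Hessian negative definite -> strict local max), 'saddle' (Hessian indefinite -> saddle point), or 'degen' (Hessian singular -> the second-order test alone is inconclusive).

Compute the Hessian H = grad^2 f:
  H = [[-9, -9], [-9, -9]]
Verify stationarity: grad f(x*) = H x* + g = (0, 0).
Eigenvalues of H: -18, 0.
H has a zero eigenvalue (singular; negative semidefinite but not definite), so H is neither positive definite, negative definite, nor indefinite. The second-order test alone is inconclusive -> degen.
(Indeed, f is constant along the null direction of H through x*, so x* is not a strict local extremum.)

degen


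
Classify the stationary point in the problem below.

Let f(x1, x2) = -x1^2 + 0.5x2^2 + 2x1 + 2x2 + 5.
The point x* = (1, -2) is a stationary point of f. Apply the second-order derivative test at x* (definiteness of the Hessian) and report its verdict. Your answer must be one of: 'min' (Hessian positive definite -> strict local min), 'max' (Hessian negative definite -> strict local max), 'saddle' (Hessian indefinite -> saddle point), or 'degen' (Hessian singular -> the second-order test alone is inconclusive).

Compute the Hessian H = grad^2 f:
  H = [[-2, 0], [0, 1]]
Verify stationarity: grad f(x*) = H x* + g = (0, 0).
Eigenvalues of H: -2, 1.
Eigenvalues have mixed signs, so H is indefinite -> x* is a saddle point.

saddle


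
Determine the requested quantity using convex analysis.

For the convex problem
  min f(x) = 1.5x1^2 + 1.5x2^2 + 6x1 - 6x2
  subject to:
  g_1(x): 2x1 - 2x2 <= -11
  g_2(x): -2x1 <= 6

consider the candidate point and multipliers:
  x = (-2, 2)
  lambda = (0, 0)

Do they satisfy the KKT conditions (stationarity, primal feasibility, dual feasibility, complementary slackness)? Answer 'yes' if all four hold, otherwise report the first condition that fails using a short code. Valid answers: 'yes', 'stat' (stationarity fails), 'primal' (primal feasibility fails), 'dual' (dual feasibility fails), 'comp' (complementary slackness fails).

Gradient of f: grad f(x) = Q x + c = (0, 0)
Constraint values g_i(x) = a_i^T x - b_i:
  g_1((-2, 2)) = 3
  g_2((-2, 2)) = -2
Stationarity residual: grad f(x) + sum_i lambda_i a_i = (0, 0)
  -> stationarity OK
Primal feasibility (all g_i <= 0): FAILS
Dual feasibility (all lambda_i >= 0): OK
Complementary slackness (lambda_i * g_i(x) = 0 for all i): OK

Verdict: the first failing condition is primal_feasibility -> primal.

primal


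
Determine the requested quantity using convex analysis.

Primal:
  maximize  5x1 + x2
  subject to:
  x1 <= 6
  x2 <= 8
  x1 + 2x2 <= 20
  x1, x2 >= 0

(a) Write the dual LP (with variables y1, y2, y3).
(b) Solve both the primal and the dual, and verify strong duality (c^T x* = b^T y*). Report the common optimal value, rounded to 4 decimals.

The standard primal-dual pair for 'max c^T x s.t. A x <= b, x >= 0' is:
  Dual:  min b^T y  s.t.  A^T y >= c,  y >= 0.

So the dual LP is:
  minimize  6y1 + 8y2 + 20y3
  subject to:
    y1 + y3 >= 5
    y2 + 2y3 >= 1
    y1, y2, y3 >= 0

Solving the primal: x* = (6, 7).
  primal value c^T x* = 37.
Solving the dual: y* = (4.5, 0, 0.5).
  dual value b^T y* = 37.
Strong duality: c^T x* = b^T y*. Confirmed.

37


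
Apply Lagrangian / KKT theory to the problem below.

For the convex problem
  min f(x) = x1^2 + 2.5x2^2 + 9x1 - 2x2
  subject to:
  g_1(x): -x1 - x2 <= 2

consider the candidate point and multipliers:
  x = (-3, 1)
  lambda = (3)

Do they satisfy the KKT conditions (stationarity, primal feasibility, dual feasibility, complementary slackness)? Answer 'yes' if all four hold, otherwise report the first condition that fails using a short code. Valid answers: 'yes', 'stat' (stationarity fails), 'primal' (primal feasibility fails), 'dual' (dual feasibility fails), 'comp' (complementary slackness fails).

Gradient of f: grad f(x) = Q x + c = (3, 3)
Constraint values g_i(x) = a_i^T x - b_i:
  g_1((-3, 1)) = 0
Stationarity residual: grad f(x) + sum_i lambda_i a_i = (0, 0)
  -> stationarity OK
Primal feasibility (all g_i <= 0): OK
Dual feasibility (all lambda_i >= 0): OK
Complementary slackness (lambda_i * g_i(x) = 0 for all i): OK

Verdict: yes, KKT holds.

yes


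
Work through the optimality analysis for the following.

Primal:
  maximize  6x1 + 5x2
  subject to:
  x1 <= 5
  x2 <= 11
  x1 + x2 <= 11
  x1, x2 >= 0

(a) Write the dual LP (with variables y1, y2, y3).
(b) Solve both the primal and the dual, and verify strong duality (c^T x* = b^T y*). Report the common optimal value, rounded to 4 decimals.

The standard primal-dual pair for 'max c^T x s.t. A x <= b, x >= 0' is:
  Dual:  min b^T y  s.t.  A^T y >= c,  y >= 0.

So the dual LP is:
  minimize  5y1 + 11y2 + 11y3
  subject to:
    y1 + y3 >= 6
    y2 + y3 >= 5
    y1, y2, y3 >= 0

Solving the primal: x* = (5, 6).
  primal value c^T x* = 60.
Solving the dual: y* = (1, 0, 5).
  dual value b^T y* = 60.
Strong duality: c^T x* = b^T y*. Confirmed.

60


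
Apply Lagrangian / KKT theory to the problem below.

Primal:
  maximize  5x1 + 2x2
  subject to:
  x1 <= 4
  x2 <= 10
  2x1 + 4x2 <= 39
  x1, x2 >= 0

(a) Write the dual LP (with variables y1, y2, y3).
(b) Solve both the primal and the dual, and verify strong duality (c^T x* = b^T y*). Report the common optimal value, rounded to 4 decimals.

The standard primal-dual pair for 'max c^T x s.t. A x <= b, x >= 0' is:
  Dual:  min b^T y  s.t.  A^T y >= c,  y >= 0.

So the dual LP is:
  minimize  4y1 + 10y2 + 39y3
  subject to:
    y1 + 2y3 >= 5
    y2 + 4y3 >= 2
    y1, y2, y3 >= 0

Solving the primal: x* = (4, 7.75).
  primal value c^T x* = 35.5.
Solving the dual: y* = (4, 0, 0.5).
  dual value b^T y* = 35.5.
Strong duality: c^T x* = b^T y*. Confirmed.

35.5


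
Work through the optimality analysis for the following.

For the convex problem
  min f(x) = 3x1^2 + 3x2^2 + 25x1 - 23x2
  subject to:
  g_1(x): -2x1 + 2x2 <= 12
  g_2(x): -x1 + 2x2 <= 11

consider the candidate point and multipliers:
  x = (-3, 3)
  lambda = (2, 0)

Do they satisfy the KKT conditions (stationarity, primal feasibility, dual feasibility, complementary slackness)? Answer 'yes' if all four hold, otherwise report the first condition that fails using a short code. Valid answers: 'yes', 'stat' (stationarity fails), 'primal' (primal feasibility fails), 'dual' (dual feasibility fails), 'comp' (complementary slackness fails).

Gradient of f: grad f(x) = Q x + c = (7, -5)
Constraint values g_i(x) = a_i^T x - b_i:
  g_1((-3, 3)) = 0
  g_2((-3, 3)) = -2
Stationarity residual: grad f(x) + sum_i lambda_i a_i = (3, -1)
  -> stationarity FAILS
Primal feasibility (all g_i <= 0): OK
Dual feasibility (all lambda_i >= 0): OK
Complementary slackness (lambda_i * g_i(x) = 0 for all i): OK

Verdict: the first failing condition is stationarity -> stat.

stat


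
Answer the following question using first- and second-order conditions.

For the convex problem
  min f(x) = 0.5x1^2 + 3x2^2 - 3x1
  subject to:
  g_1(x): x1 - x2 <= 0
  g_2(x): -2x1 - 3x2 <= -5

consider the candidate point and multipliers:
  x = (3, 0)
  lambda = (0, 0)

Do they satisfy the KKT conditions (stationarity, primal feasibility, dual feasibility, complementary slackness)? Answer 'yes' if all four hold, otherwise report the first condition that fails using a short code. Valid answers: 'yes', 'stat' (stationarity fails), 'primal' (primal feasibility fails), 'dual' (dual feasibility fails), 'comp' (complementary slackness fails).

Gradient of f: grad f(x) = Q x + c = (0, 0)
Constraint values g_i(x) = a_i^T x - b_i:
  g_1((3, 0)) = 3
  g_2((3, 0)) = -1
Stationarity residual: grad f(x) + sum_i lambda_i a_i = (0, 0)
  -> stationarity OK
Primal feasibility (all g_i <= 0): FAILS
Dual feasibility (all lambda_i >= 0): OK
Complementary slackness (lambda_i * g_i(x) = 0 for all i): OK

Verdict: the first failing condition is primal_feasibility -> primal.

primal


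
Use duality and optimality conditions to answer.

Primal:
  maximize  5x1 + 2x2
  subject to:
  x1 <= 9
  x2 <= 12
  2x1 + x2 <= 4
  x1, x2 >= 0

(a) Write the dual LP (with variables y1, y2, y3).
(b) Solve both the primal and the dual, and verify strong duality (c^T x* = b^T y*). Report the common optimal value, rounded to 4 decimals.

The standard primal-dual pair for 'max c^T x s.t. A x <= b, x >= 0' is:
  Dual:  min b^T y  s.t.  A^T y >= c,  y >= 0.

So the dual LP is:
  minimize  9y1 + 12y2 + 4y3
  subject to:
    y1 + 2y3 >= 5
    y2 + y3 >= 2
    y1, y2, y3 >= 0

Solving the primal: x* = (2, 0).
  primal value c^T x* = 10.
Solving the dual: y* = (0, 0, 2.5).
  dual value b^T y* = 10.
Strong duality: c^T x* = b^T y*. Confirmed.

10


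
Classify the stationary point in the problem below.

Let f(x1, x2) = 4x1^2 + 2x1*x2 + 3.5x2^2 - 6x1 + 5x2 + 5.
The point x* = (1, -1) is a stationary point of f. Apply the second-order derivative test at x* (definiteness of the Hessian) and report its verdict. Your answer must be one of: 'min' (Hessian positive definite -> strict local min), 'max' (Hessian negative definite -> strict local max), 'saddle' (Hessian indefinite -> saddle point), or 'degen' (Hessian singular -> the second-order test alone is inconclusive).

Compute the Hessian H = grad^2 f:
  H = [[8, 2], [2, 7]]
Verify stationarity: grad f(x*) = H x* + g = (0, 0).
Eigenvalues of H: 5.4384, 9.5616.
Both eigenvalues > 0, so H is positive definite -> x* is a strict local min.

min


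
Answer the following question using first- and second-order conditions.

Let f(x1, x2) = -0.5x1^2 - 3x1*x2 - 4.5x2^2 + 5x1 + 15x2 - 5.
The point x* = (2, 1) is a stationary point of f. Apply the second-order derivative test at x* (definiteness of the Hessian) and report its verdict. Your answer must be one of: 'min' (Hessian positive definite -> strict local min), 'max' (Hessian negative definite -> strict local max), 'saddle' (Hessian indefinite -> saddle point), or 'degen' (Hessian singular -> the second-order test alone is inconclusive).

Compute the Hessian H = grad^2 f:
  H = [[-1, -3], [-3, -9]]
Verify stationarity: grad f(x*) = H x* + g = (0, 0).
Eigenvalues of H: -10, 0.
H has a zero eigenvalue (singular; negative semidefinite but not definite), so H is neither positive definite, negative definite, nor indefinite. The second-order test alone is inconclusive -> degen.
(Indeed, f is constant along the null direction of H through x*, so x* is not a strict local extremum.)

degen


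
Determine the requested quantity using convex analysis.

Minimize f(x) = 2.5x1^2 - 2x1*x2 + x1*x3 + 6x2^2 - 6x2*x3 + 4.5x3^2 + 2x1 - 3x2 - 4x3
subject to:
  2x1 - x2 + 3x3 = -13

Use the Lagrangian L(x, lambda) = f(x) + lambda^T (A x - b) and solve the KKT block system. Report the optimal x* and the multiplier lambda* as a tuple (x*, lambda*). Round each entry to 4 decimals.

Form the Lagrangian:
  L(x, lambda) = (1/2) x^T Q x + c^T x + lambda^T (A x - b)
Stationarity (grad_x L = 0): Q x + c + A^T lambda = 0.
Primal feasibility: A x = b.

This gives the KKT block system:
  [ Q   A^T ] [ x     ]   [-c ]
  [ A    0  ] [ lambda ] = [ b ]

Solving the linear system:
  x*      = (-3.3984, -0.8371, -2.3468)
  lambda* = (7.8323)
  f(x*)   = 53.4605

x* = (-3.3984, -0.8371, -2.3468), lambda* = (7.8323)


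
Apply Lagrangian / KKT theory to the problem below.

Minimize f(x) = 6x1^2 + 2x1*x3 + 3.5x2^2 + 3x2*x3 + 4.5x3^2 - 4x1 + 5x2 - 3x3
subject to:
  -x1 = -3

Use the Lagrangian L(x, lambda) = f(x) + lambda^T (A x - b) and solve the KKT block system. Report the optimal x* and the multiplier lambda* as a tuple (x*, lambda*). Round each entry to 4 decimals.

Form the Lagrangian:
  L(x, lambda) = (1/2) x^T Q x + c^T x + lambda^T (A x - b)
Stationarity (grad_x L = 0): Q x + c + A^T lambda = 0.
Primal feasibility: A x = b.

This gives the KKT block system:
  [ Q   A^T ] [ x     ]   [-c ]
  [ A    0  ] [ lambda ] = [ b ]

Solving the linear system:
  x*      = (3, -0.6667, -0.1111)
  lambda* = (31.7778)
  f(x*)   = 40.1667

x* = (3, -0.6667, -0.1111), lambda* = (31.7778)


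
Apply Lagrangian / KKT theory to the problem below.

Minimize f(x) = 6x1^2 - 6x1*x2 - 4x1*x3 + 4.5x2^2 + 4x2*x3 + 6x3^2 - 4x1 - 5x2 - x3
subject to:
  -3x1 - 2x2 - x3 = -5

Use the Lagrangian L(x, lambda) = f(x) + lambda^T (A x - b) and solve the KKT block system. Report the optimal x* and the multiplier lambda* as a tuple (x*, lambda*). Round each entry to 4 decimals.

Form the Lagrangian:
  L(x, lambda) = (1/2) x^T Q x + c^T x + lambda^T (A x - b)
Stationarity (grad_x L = 0): Q x + c + A^T lambda = 0.
Primal feasibility: A x = b.

This gives the KKT block system:
  [ Q   A^T ] [ x     ]   [-c ]
  [ A    0  ] [ lambda ] = [ b ]

Solving the linear system:
  x*      = (0.9005, 1.1505, -0.0024)
  lambda* = (-0.0291)
  f(x*)   = -4.7488

x* = (0.9005, 1.1505, -0.0024), lambda* = (-0.0291)


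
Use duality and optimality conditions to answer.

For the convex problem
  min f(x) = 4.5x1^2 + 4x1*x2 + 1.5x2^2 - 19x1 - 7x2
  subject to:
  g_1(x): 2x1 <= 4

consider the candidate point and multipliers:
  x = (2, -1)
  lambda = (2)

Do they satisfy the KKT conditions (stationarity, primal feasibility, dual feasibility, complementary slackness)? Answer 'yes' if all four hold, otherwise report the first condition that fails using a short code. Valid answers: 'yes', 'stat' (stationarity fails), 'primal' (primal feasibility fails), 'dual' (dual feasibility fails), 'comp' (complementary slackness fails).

Gradient of f: grad f(x) = Q x + c = (-5, -2)
Constraint values g_i(x) = a_i^T x - b_i:
  g_1((2, -1)) = 0
Stationarity residual: grad f(x) + sum_i lambda_i a_i = (-1, -2)
  -> stationarity FAILS
Primal feasibility (all g_i <= 0): OK
Dual feasibility (all lambda_i >= 0): OK
Complementary slackness (lambda_i * g_i(x) = 0 for all i): OK

Verdict: the first failing condition is stationarity -> stat.

stat


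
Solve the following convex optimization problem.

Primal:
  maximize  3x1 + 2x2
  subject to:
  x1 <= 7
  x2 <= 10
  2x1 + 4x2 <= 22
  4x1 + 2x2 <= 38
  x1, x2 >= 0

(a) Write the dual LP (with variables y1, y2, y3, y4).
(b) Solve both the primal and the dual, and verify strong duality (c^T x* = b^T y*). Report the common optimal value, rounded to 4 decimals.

The standard primal-dual pair for 'max c^T x s.t. A x <= b, x >= 0' is:
  Dual:  min b^T y  s.t.  A^T y >= c,  y >= 0.

So the dual LP is:
  minimize  7y1 + 10y2 + 22y3 + 38y4
  subject to:
    y1 + 2y3 + 4y4 >= 3
    y2 + 4y3 + 2y4 >= 2
    y1, y2, y3, y4 >= 0

Solving the primal: x* = (7, 2).
  primal value c^T x* = 25.
Solving the dual: y* = (2, 0, 0.5, 0).
  dual value b^T y* = 25.
Strong duality: c^T x* = b^T y*. Confirmed.

25


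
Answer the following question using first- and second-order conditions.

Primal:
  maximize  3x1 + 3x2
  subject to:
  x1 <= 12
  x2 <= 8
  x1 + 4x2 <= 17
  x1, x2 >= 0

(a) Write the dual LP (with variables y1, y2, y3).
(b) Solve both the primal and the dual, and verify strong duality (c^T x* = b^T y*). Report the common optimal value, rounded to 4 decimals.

The standard primal-dual pair for 'max c^T x s.t. A x <= b, x >= 0' is:
  Dual:  min b^T y  s.t.  A^T y >= c,  y >= 0.

So the dual LP is:
  minimize  12y1 + 8y2 + 17y3
  subject to:
    y1 + y3 >= 3
    y2 + 4y3 >= 3
    y1, y2, y3 >= 0

Solving the primal: x* = (12, 1.25).
  primal value c^T x* = 39.75.
Solving the dual: y* = (2.25, 0, 0.75).
  dual value b^T y* = 39.75.
Strong duality: c^T x* = b^T y*. Confirmed.

39.75


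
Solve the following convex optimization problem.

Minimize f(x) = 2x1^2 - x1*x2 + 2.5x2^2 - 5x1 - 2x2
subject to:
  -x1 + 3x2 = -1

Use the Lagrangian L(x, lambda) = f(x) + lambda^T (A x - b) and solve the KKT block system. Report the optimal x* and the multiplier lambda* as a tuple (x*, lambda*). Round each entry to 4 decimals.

Form the Lagrangian:
  L(x, lambda) = (1/2) x^T Q x + c^T x + lambda^T (A x - b)
Stationarity (grad_x L = 0): Q x + c + A^T lambda = 0.
Primal feasibility: A x = b.

This gives the KKT block system:
  [ Q   A^T ] [ x     ]   [-c ]
  [ A    0  ] [ lambda ] = [ b ]

Solving the linear system:
  x*      = (1.5143, 0.1714)
  lambda* = (0.8857)
  f(x*)   = -3.5143

x* = (1.5143, 0.1714), lambda* = (0.8857)


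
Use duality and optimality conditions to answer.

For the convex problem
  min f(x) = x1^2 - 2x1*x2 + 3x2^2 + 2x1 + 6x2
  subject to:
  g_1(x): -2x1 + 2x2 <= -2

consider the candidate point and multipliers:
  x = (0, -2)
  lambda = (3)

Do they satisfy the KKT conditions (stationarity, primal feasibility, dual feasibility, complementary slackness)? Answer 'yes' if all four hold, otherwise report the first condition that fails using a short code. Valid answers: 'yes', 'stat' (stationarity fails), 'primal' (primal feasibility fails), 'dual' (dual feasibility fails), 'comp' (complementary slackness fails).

Gradient of f: grad f(x) = Q x + c = (6, -6)
Constraint values g_i(x) = a_i^T x - b_i:
  g_1((0, -2)) = -2
Stationarity residual: grad f(x) + sum_i lambda_i a_i = (0, 0)
  -> stationarity OK
Primal feasibility (all g_i <= 0): OK
Dual feasibility (all lambda_i >= 0): OK
Complementary slackness (lambda_i * g_i(x) = 0 for all i): FAILS

Verdict: the first failing condition is complementary_slackness -> comp.

comp


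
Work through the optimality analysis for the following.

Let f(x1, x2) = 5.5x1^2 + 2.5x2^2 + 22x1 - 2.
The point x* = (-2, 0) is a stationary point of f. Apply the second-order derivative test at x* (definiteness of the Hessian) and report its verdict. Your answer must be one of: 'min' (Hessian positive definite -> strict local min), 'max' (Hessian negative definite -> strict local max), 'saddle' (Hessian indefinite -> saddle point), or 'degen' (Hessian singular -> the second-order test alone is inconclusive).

Compute the Hessian H = grad^2 f:
  H = [[11, 0], [0, 5]]
Verify stationarity: grad f(x*) = H x* + g = (0, 0).
Eigenvalues of H: 5, 11.
Both eigenvalues > 0, so H is positive definite -> x* is a strict local min.

min


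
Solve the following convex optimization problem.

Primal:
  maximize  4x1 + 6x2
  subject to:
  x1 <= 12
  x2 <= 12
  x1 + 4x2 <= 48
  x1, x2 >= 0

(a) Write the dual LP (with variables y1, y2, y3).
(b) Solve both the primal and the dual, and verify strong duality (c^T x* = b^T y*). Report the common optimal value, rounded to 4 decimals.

The standard primal-dual pair for 'max c^T x s.t. A x <= b, x >= 0' is:
  Dual:  min b^T y  s.t.  A^T y >= c,  y >= 0.

So the dual LP is:
  minimize  12y1 + 12y2 + 48y3
  subject to:
    y1 + y3 >= 4
    y2 + 4y3 >= 6
    y1, y2, y3 >= 0

Solving the primal: x* = (12, 9).
  primal value c^T x* = 102.
Solving the dual: y* = (2.5, 0, 1.5).
  dual value b^T y* = 102.
Strong duality: c^T x* = b^T y*. Confirmed.

102


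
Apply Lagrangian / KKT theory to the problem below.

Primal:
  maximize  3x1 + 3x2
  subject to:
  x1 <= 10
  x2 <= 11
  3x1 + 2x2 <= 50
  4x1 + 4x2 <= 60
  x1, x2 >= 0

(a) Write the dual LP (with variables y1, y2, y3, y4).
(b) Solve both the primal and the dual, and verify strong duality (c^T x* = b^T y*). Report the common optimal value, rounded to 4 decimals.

The standard primal-dual pair for 'max c^T x s.t. A x <= b, x >= 0' is:
  Dual:  min b^T y  s.t.  A^T y >= c,  y >= 0.

So the dual LP is:
  minimize  10y1 + 11y2 + 50y3 + 60y4
  subject to:
    y1 + 3y3 + 4y4 >= 3
    y2 + 2y3 + 4y4 >= 3
    y1, y2, y3, y4 >= 0

Solving the primal: x* = (10, 5).
  primal value c^T x* = 45.
Solving the dual: y* = (0, 0, 0, 0.75).
  dual value b^T y* = 45.
Strong duality: c^T x* = b^T y*. Confirmed.

45


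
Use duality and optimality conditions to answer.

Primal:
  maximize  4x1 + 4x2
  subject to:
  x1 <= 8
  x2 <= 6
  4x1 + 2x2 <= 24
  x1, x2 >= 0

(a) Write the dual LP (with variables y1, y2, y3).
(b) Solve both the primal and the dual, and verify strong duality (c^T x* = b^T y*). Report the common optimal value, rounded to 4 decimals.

The standard primal-dual pair for 'max c^T x s.t. A x <= b, x >= 0' is:
  Dual:  min b^T y  s.t.  A^T y >= c,  y >= 0.

So the dual LP is:
  minimize  8y1 + 6y2 + 24y3
  subject to:
    y1 + 4y3 >= 4
    y2 + 2y3 >= 4
    y1, y2, y3 >= 0

Solving the primal: x* = (3, 6).
  primal value c^T x* = 36.
Solving the dual: y* = (0, 2, 1).
  dual value b^T y* = 36.
Strong duality: c^T x* = b^T y*. Confirmed.

36


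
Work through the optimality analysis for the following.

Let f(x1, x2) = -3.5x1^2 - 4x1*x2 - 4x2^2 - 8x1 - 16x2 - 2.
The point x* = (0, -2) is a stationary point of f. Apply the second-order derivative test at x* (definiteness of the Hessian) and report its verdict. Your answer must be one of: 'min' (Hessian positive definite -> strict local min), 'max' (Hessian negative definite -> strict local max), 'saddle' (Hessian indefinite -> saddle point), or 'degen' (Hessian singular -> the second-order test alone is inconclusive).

Compute the Hessian H = grad^2 f:
  H = [[-7, -4], [-4, -8]]
Verify stationarity: grad f(x*) = H x* + g = (0, 0).
Eigenvalues of H: -11.5311, -3.4689.
Both eigenvalues < 0, so H is negative definite -> x* is a strict local max.

max


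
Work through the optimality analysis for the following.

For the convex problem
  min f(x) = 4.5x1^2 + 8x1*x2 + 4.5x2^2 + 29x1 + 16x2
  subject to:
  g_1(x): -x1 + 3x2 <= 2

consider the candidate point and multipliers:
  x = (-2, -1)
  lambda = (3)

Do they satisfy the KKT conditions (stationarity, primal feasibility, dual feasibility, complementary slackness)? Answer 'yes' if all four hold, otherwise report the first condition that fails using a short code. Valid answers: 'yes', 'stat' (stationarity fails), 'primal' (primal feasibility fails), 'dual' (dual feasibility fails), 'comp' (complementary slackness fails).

Gradient of f: grad f(x) = Q x + c = (3, -9)
Constraint values g_i(x) = a_i^T x - b_i:
  g_1((-2, -1)) = -3
Stationarity residual: grad f(x) + sum_i lambda_i a_i = (0, 0)
  -> stationarity OK
Primal feasibility (all g_i <= 0): OK
Dual feasibility (all lambda_i >= 0): OK
Complementary slackness (lambda_i * g_i(x) = 0 for all i): FAILS

Verdict: the first failing condition is complementary_slackness -> comp.

comp


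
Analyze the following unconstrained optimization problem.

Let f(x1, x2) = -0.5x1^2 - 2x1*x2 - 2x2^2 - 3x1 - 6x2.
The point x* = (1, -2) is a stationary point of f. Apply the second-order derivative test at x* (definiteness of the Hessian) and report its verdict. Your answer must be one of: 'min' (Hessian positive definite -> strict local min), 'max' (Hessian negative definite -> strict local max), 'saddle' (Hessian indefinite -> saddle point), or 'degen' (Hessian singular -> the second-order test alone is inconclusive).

Compute the Hessian H = grad^2 f:
  H = [[-1, -2], [-2, -4]]
Verify stationarity: grad f(x*) = H x* + g = (0, 0).
Eigenvalues of H: -5, 0.
H has a zero eigenvalue (singular; negative semidefinite but not definite), so H is neither positive definite, negative definite, nor indefinite. The second-order test alone is inconclusive -> degen.
(Indeed, f is constant along the null direction of H through x*, so x* is not a strict local extremum.)

degen


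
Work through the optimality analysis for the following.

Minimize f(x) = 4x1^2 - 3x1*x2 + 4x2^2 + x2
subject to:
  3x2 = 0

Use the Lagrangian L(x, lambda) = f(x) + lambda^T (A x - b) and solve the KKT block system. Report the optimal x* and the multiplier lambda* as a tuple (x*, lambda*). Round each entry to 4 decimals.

Form the Lagrangian:
  L(x, lambda) = (1/2) x^T Q x + c^T x + lambda^T (A x - b)
Stationarity (grad_x L = 0): Q x + c + A^T lambda = 0.
Primal feasibility: A x = b.

This gives the KKT block system:
  [ Q   A^T ] [ x     ]   [-c ]
  [ A    0  ] [ lambda ] = [ b ]

Solving the linear system:
  x*      = (0, 0)
  lambda* = (-0.3333)
  f(x*)   = 0

x* = (0, 0), lambda* = (-0.3333)
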